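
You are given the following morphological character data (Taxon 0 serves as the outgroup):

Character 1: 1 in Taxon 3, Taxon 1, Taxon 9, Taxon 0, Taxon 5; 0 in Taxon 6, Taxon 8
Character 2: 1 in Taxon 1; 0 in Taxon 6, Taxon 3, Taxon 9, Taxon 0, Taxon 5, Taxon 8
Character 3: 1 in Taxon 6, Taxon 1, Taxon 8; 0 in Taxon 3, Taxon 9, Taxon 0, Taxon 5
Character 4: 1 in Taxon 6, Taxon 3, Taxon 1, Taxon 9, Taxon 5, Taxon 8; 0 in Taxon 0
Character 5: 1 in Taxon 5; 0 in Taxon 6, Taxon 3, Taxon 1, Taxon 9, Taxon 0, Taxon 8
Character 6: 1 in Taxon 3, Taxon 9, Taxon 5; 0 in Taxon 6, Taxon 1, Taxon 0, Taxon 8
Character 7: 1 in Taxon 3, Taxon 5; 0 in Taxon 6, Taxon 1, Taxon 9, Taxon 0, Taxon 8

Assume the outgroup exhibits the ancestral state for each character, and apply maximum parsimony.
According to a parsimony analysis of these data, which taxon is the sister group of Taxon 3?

Character polarity is set by the outgroup: the derived state is whichever differs from the outgroup's state, so for Character 1 the derived state is '0', and for the remaining characters it is '1'.
Character 1: derived state '0' in Taxon 6 and Taxon 8 only — synapomorphy for {Taxon 6, Taxon 8}.
Character 2 (derived state '1') is unique to Taxon 1 (autapomorphy; uninformative for grouping).
Only Taxon 1, Taxon 6, and Taxon 8 show the derived state '1' for Character 3, supporting them as a clade.
All ingroup taxa share the derived state '1' for Character 4; it defines the ingroup but does not resolve relationships within it.
Character 5: derived state '1' in Taxon 5 only — an autapomorphy, so it tells us nothing about relationships among taxa.
Character 6: derived state '1' in Taxon 3, Taxon 5, and Taxon 9 only — synapomorphy for {Taxon 3, Taxon 5, Taxon 9}.
Character 7: derived state '1' in Taxon 3 and Taxon 5 only — synapomorphy for {Taxon 3, Taxon 5}.
Most parsimonious ingroup topology: (((Taxon 8,Taxon 6),Taxon 1),(Taxon 9,(Taxon 3,Taxon 5))).
Taxon 3 and Taxon 5 form a cherry on this tree, so they are sister taxa.

Taxon 5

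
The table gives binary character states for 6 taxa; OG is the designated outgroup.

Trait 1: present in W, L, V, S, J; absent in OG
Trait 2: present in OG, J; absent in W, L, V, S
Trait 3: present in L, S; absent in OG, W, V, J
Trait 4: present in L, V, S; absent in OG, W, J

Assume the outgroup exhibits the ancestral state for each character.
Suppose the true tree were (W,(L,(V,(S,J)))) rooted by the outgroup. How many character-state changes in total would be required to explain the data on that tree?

7

Map each character onto (W,(L,(V,(S,J)))) (rooted by OG) and count the minimum state changes it requires (Fitch parsimony):
Trait 1: 1; Trait 2: 2; Trait 3: 2; Trait 4: 2.
Total tree length = 7.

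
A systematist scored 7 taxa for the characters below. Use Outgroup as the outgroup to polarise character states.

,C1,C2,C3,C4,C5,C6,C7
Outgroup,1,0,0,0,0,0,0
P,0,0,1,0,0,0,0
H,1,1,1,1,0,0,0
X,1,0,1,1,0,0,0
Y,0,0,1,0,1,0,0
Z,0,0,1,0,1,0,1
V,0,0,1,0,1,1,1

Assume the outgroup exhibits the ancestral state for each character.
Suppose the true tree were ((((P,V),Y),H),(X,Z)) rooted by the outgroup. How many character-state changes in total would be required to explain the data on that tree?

Map each character onto ((((P,V),Y),H),(X,Z)) (rooted by Outgroup) and count the minimum state changes it requires (Fitch parsimony):
C1: 2; C2: 1; C3: 1; C4: 2; C5: 3; C6: 1; C7: 2.
Total tree length = 12.

12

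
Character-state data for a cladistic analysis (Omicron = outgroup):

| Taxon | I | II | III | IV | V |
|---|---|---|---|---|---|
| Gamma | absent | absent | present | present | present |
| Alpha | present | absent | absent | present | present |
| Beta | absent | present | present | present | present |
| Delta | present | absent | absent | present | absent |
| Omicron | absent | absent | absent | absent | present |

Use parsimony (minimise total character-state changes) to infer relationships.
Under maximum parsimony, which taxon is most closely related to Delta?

Alpha

Character polarity is set by the outgroup: the derived state is whichever differs from the outgroup's state, so for V the derived state is 'absent', and for the remaining characters it is 'present'.
Only Alpha and Delta show the derived state 'present' for I, supporting them as a clade.
II (derived state 'present') is unique to Beta (autapomorphy; uninformative for grouping).
III: derived state 'present' in Beta and Gamma only — synapomorphy for {Beta, Gamma}.
All ingroup taxa share the derived state 'present' for IV; it defines the ingroup but does not resolve relationships within it.
V (derived state 'absent') is unique to Delta (autapomorphy; uninformative for grouping).
Most parsimonious ingroup topology: ((Gamma,Beta),(Alpha,Delta)).
Delta and Alpha form a cherry on this tree, so they are sister taxa.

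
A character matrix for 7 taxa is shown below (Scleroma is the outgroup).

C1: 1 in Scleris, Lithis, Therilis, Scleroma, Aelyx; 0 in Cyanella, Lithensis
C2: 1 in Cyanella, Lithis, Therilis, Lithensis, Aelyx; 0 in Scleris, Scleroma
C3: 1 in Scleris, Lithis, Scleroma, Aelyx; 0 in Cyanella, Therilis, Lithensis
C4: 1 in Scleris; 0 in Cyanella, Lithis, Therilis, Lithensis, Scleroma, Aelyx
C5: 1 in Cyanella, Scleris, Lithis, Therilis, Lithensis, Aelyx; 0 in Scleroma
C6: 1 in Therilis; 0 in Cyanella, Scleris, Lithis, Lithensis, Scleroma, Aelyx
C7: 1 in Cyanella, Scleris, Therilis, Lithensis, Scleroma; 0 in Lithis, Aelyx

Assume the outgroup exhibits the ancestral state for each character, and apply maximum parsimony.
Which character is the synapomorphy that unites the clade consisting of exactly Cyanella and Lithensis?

C1

Character polarity is set by the outgroup: the derived state is whichever differs from the outgroup's state, so for C1, C3, C7 the derived state is '0', and for the remaining characters it is '1'.
C1: derived state '0' in Cyanella and Lithensis only — synapomorphy for {Cyanella, Lithensis}.
Only Aelyx, Cyanella, Lithensis, Lithis, and Therilis show the derived state '1' for C2, supporting them as a clade.
C3 (derived state '0') is shared by Cyanella, Lithensis, and Therilis — a synapomorphy uniting that clade.
C4 (derived state '1') is unique to Scleris (autapomorphy; uninformative for grouping).
C5 (derived state '1') is shared by all ingroup taxa — unites the whole ingroup.
C6 (derived state '1') is unique to Therilis (autapomorphy; uninformative for grouping).
Only Aelyx and Lithis show the derived state '0' for C7, supporting them as a clade.
Most parsimonious ingroup topology: (Scleris,((Lithis,Aelyx),(Therilis,(Cyanella,Lithensis)))).
The clade {Cyanella, Lithensis} is supported by C1: its derived state '0' occurs in exactly those taxa and in no other taxon (including the outgroup).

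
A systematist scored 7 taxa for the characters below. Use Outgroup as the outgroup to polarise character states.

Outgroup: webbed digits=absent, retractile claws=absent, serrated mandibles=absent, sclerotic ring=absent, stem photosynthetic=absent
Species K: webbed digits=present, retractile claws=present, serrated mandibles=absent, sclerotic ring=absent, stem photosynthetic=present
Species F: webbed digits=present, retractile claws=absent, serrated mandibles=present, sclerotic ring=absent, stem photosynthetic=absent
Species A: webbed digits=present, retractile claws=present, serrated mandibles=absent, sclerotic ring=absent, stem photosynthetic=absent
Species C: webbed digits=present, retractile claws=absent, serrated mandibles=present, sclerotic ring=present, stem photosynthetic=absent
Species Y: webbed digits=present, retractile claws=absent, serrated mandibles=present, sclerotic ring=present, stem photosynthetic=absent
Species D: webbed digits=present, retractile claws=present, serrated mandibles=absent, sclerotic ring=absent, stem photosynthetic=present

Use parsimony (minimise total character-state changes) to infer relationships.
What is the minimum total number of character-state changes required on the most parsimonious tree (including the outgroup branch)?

The outgroup has state 'absent' for every character, so 'present' is the derived state throughout.
webbed digits (derived state 'present') is shared by all ingroup taxa — unites the whole ingroup.
retractile claws (derived state 'present') is shared by Species A, Species D, and Species K — a synapomorphy uniting that clade.
serrated mandibles: derived state 'present' in Species C, Species F, and Species Y only — synapomorphy for {Species C, Species F, Species Y}.
Only Species C and Species Y show the derived state 'present' for sclerotic ring, supporting them as a clade.
stem photosynthetic (derived state 'present') is shared by Species D and Species K — a synapomorphy uniting that clade.
Most parsimonious ingroup topology: (((Species K,Species D),Species A),(Species F,(Species C,Species Y))).
Changes per character on this tree: webbed digits: 1; retractile claws: 1; serrated mandibles: 1; sclerotic ring: 1; stem photosynthetic: 1.
Total = 5.

5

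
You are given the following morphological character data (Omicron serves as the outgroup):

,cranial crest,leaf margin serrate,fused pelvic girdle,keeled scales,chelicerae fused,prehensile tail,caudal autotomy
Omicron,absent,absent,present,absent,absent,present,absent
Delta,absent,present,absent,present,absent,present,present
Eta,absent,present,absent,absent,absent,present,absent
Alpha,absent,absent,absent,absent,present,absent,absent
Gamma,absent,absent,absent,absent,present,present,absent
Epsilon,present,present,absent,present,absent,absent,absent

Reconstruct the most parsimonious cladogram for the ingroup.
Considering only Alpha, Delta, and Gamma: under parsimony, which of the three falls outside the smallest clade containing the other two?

Delta

Character polarity is set by the outgroup: the derived state is whichever differs from the outgroup's state, so for fused pelvic girdle, prehensile tail the derived state is 'absent', and for the remaining characters it is 'present'.
cranial crest (derived state 'present') is unique to Epsilon (autapomorphy; uninformative for grouping).
leaf margin serrate (derived state 'present') is shared by Delta, Epsilon, and Eta — a synapomorphy uniting that clade.
fused pelvic girdle (derived state 'absent') is shared by all ingroup taxa — unites the whole ingroup.
keeled scales (derived state 'present') is shared by Delta and Epsilon — a synapomorphy uniting that clade.
chelicerae fused (derived state 'present') is shared by Alpha and Gamma — a synapomorphy uniting that clade.
prehensile tail groups Alpha and Epsilon, which is incompatible with the clades supported by the remaining characters; treating it as convergent (homoplasy) costs fewer steps than any alternative tree.
caudal autotomy: derived state 'present' in Delta only — an autapomorphy, so it tells us nothing about relationships among taxa.
Most parsimonious ingroup topology: (((Delta,Epsilon),Eta),(Alpha,Gamma)).
Alpha and Gamma share a more recent common ancestor with each other than either does with Delta, so Delta is the least closely related of the three.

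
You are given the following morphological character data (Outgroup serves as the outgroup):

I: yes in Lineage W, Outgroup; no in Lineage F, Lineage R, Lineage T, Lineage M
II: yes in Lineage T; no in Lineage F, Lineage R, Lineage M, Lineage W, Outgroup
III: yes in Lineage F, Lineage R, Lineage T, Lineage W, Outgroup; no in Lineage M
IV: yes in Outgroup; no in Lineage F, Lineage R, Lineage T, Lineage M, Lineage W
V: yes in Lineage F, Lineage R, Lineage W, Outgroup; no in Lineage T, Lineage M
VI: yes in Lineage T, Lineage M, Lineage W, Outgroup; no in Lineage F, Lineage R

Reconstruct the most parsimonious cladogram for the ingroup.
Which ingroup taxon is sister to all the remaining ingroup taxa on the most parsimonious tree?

Lineage W

Character polarity is set by the outgroup: the derived state is whichever differs from the outgroup's state, so for I, III, IV, V, VI the derived state is 'no', and for the remaining characters it is 'yes'.
Only Lineage F, Lineage M, Lineage R, and Lineage T show the derived state 'no' for I, supporting them as a clade.
II: derived state 'yes' in Lineage T only — an autapomorphy, so it tells us nothing about relationships among taxa.
III: derived state 'no' in Lineage M only — an autapomorphy, so it tells us nothing about relationships among taxa.
All ingroup taxa share the derived state 'no' for IV; it defines the ingroup but does not resolve relationships within it.
V: derived state 'no' in Lineage M and Lineage T only — synapomorphy for {Lineage M, Lineage T}.
Only Lineage F and Lineage R show the derived state 'no' for VI, supporting them as a clade.
Most parsimonious ingroup topology: (((Lineage R,Lineage F),(Lineage T,Lineage M)),Lineage W).
Lineage W is sister to the clade containing all other ingroup taxa, so it is the earliest-diverging (most basal) ingroup lineage.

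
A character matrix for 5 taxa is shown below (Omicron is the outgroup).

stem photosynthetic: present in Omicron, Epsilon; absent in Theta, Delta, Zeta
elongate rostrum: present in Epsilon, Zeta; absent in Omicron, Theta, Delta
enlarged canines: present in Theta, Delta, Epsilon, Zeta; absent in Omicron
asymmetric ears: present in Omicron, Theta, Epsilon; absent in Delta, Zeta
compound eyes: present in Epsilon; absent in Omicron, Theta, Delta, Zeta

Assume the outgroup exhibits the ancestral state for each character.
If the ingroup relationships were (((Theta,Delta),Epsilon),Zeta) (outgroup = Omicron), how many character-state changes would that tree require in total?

8

Map each character onto (((Theta,Delta),Epsilon),Zeta) (rooted by Omicron) and count the minimum state changes it requires (Fitch parsimony):
stem photosynthetic: 2; elongate rostrum: 2; enlarged canines: 1; asymmetric ears: 2; compound eyes: 1.
Total tree length = 8.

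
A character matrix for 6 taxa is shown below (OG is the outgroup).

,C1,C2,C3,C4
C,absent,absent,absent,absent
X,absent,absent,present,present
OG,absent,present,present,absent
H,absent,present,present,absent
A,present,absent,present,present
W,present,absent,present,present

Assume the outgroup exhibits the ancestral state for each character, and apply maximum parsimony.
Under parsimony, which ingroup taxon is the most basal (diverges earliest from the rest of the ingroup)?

Character polarity is set by the outgroup: the derived state is whichever differs from the outgroup's state, so for C2, C3 the derived state is 'absent', and for the remaining characters it is 'present'.
C1: derived state 'present' in A and W only — synapomorphy for {A, W}.
Only A, C, W, and X show the derived state 'absent' for C2, supporting them as a clade.
C3 (derived state 'absent') is unique to C (autapomorphy; uninformative for grouping).
C4 (derived state 'present') is shared by A, W, and X — a synapomorphy uniting that clade.
Most parsimonious ingroup topology: ((((W,A),X),C),H).
H is sister to the clade containing all other ingroup taxa, so it is the earliest-diverging (most basal) ingroup lineage.

H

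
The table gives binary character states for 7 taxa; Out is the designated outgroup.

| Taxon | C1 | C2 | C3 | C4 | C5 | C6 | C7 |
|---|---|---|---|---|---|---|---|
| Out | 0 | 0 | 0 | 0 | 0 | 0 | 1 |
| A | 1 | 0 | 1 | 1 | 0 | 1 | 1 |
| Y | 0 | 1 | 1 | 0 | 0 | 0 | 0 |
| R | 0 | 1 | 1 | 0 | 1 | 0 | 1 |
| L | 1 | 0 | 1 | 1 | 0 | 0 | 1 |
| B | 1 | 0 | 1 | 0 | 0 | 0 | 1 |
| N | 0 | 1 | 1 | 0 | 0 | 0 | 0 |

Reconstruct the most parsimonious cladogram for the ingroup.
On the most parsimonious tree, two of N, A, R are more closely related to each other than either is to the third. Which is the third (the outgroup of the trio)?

Character polarity is set by the outgroup: the derived state is whichever differs from the outgroup's state, so for C7 the derived state is '0', and for the remaining characters it is '1'.
C1: derived state '1' in A, B, and L only — synapomorphy for {A, B, L}.
C2 (derived state '1') is shared by N, R, and Y — a synapomorphy uniting that clade.
C3 (derived state '1') is shared by all ingroup taxa — unites the whole ingroup.
C4 (derived state '1') is shared by A and L — a synapomorphy uniting that clade.
C5 (derived state '1') is unique to R (autapomorphy; uninformative for grouping).
C6: derived state '1' in A only — an autapomorphy, so it tells us nothing about relationships among taxa.
C7: derived state '0' in N and Y only — synapomorphy for {N, Y}.
Most parsimonious ingroup topology: (((A,L),B),((Y,N),R)).
R and N share a more recent common ancestor with each other than either does with A, so A is the least closely related of the three.

A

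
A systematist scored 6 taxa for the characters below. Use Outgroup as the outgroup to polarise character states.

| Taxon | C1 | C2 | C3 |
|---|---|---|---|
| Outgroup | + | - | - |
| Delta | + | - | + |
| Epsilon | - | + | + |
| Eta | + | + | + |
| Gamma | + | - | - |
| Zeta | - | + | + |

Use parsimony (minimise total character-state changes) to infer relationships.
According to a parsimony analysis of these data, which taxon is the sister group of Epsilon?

Character polarity is set by the outgroup: the derived state is whichever differs from the outgroup's state, so for C1 the derived state is '-', and for the remaining characters it is '+'.
C1: derived state '-' in Epsilon and Zeta only — synapomorphy for {Epsilon, Zeta}.
C2 (derived state '+') is shared by Epsilon, Eta, and Zeta — a synapomorphy uniting that clade.
C3 (derived state '+') is shared by Delta, Epsilon, Eta, and Zeta — a synapomorphy uniting that clade.
Most parsimonious ingroup topology: ((Delta,((Epsilon,Zeta),Eta)),Gamma).
Epsilon and Zeta form a cherry on this tree, so they are sister taxa.

Zeta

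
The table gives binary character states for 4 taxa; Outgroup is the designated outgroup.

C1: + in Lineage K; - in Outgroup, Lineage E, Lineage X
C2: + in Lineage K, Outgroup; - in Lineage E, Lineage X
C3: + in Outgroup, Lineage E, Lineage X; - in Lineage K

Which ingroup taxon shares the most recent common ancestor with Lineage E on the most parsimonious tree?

Character polarity is set by the outgroup: the derived state is whichever differs from the outgroup's state, so for C2, C3 the derived state is '-', and for the remaining characters it is '+'.
C1: derived state '+' in Lineage K only — an autapomorphy, so it tells us nothing about relationships among taxa.
C2: derived state '-' in Lineage E and Lineage X only — synapomorphy for {Lineage E, Lineage X}.
C3 (derived state '-') is unique to Lineage K (autapomorphy; uninformative for grouping).
Most parsimonious ingroup topology: ((Lineage E,Lineage X),Lineage K).
Lineage E and Lineage X form a cherry on this tree, so they are sister taxa.

Lineage X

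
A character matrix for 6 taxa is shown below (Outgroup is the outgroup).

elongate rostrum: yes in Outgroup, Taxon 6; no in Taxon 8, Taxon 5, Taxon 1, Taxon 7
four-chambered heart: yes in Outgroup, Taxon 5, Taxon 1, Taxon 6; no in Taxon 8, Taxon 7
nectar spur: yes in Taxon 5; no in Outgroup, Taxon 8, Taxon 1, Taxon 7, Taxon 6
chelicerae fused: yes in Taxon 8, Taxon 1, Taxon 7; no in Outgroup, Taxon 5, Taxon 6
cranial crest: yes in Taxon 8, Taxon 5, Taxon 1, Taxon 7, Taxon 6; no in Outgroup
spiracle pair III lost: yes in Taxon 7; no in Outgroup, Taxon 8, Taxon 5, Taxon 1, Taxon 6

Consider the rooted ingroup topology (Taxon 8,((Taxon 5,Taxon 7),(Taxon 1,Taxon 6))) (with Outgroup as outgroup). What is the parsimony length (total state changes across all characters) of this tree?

Map each character onto (Taxon 8,((Taxon 5,Taxon 7),(Taxon 1,Taxon 6))) (rooted by Outgroup) and count the minimum state changes it requires (Fitch parsimony):
elongate rostrum: 2; four-chambered heart: 2; nectar spur: 1; chelicerae fused: 3; cranial crest: 1; spiracle pair III lost: 1.
Total tree length = 10.

10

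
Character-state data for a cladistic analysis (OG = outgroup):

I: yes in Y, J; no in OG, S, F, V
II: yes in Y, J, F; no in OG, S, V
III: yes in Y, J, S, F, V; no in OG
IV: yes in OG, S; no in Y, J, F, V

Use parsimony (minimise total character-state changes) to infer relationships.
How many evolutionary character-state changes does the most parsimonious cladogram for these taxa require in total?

4

Character polarity is set by the outgroup: the derived state is whichever differs from the outgroup's state, so for IV the derived state is 'no', and for the remaining characters it is 'yes'.
I (derived state 'yes') is shared by J and Y — a synapomorphy uniting that clade.
Only F, J, and Y show the derived state 'yes' for II, supporting them as a clade.
III (derived state 'yes') is shared by all ingroup taxa — unites the whole ingroup.
IV: derived state 'no' in F, J, V, and Y only — synapomorphy for {F, J, V, Y}.
Most parsimonious ingroup topology: ((((Y,J),F),V),S).
Changes per character on this tree: I: 1; II: 1; III: 1; IV: 1.
Total = 4.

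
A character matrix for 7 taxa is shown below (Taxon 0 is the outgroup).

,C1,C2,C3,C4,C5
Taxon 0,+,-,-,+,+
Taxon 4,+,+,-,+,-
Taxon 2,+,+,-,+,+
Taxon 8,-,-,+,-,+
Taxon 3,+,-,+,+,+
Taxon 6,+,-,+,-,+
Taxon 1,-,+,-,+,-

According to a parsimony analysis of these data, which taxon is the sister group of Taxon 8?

Taxon 6

Character polarity is set by the outgroup: the derived state is whichever differs from the outgroup's state, so for C1, C4, C5 the derived state is '-', and for the remaining characters it is '+'.
C1 groups Taxon 1 and Taxon 8, which is incompatible with the clades supported by the remaining characters; treating it as convergent (homoplasy) costs fewer steps than any alternative tree.
C2: derived state '+' in Taxon 1, Taxon 2, and Taxon 4 only — synapomorphy for {Taxon 1, Taxon 2, Taxon 4}.
C3: derived state '+' in Taxon 3, Taxon 6, and Taxon 8 only — synapomorphy for {Taxon 3, Taxon 6, Taxon 8}.
Only Taxon 6 and Taxon 8 show the derived state '-' for C4, supporting them as a clade.
C5: derived state '-' in Taxon 1 and Taxon 4 only — synapomorphy for {Taxon 1, Taxon 4}.
Most parsimonious ingroup topology: (((Taxon 4,Taxon 1),Taxon 2),((Taxon 6,Taxon 8),Taxon 3)).
Taxon 8 and Taxon 6 form a cherry on this tree, so they are sister taxa.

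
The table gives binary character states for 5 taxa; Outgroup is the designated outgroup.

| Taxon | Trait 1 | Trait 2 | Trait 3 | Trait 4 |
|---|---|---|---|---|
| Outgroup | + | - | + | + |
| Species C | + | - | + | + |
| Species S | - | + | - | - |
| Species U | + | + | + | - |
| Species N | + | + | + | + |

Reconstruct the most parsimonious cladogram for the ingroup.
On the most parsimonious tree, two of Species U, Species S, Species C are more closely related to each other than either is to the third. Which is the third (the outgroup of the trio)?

Character polarity is set by the outgroup: the derived state is whichever differs from the outgroup's state, so for Trait 1, Trait 3, Trait 4 the derived state is '-', and for the remaining characters it is '+'.
Trait 1: derived state '-' in Species S only — an autapomorphy, so it tells us nothing about relationships among taxa.
Trait 2: derived state '+' in Species N, Species S, and Species U only — synapomorphy for {Species N, Species S, Species U}.
Trait 3: derived state '-' in Species S only — an autapomorphy, so it tells us nothing about relationships among taxa.
Trait 4: derived state '-' in Species S and Species U only — synapomorphy for {Species S, Species U}.
Most parsimonious ingroup topology: (Species C,((Species S,Species U),Species N)).
Species S and Species U share a more recent common ancestor with each other than either does with Species C, so Species C is the least closely related of the three.

Species C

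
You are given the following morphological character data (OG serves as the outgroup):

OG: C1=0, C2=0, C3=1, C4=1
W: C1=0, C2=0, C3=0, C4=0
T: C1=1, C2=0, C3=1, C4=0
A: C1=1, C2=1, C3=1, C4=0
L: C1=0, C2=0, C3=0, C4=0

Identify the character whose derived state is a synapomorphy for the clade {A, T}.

Character polarity is set by the outgroup: the derived state is whichever differs from the outgroup's state, so for C3, C4 the derived state is '0', and for the remaining characters it is '1'.
C1 (derived state '1') is shared by A and T — a synapomorphy uniting that clade.
C2 (derived state '1') is unique to A (autapomorphy; uninformative for grouping).
C3 (derived state '0') is shared by L and W — a synapomorphy uniting that clade.
C4 (derived state '0') is shared by all ingroup taxa — unites the whole ingroup.
Most parsimonious ingroup topology: ((W,L),(T,A)).
The clade {A, T} is supported by C1: its derived state '1' occurs in exactly those taxa and in no other taxon (including the outgroup).

C1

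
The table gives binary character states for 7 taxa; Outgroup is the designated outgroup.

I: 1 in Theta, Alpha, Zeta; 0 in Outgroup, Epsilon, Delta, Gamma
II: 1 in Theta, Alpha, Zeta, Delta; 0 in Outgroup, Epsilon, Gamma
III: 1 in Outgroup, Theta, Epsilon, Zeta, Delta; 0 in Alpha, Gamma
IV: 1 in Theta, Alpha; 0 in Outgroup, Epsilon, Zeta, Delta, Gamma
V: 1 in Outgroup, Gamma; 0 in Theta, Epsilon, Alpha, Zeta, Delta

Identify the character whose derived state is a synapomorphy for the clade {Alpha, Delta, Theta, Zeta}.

II

Character polarity is set by the outgroup: the derived state is whichever differs from the outgroup's state, so for III, V the derived state is '0', and for the remaining characters it is '1'.
I (derived state '1') is shared by Alpha, Theta, and Zeta — a synapomorphy uniting that clade.
II: derived state '1' in Alpha, Delta, Theta, and Zeta only — synapomorphy for {Alpha, Delta, Theta, Zeta}.
III (state '0') occurs in Alpha and Gamma but conflicts with the nesting implied by the other characters — most parsimoniously interpreted as homoplasy.
IV: derived state '1' in Alpha and Theta only — synapomorphy for {Alpha, Theta}.
V: derived state '0' in Alpha, Delta, Epsilon, Theta, and Zeta only — synapomorphy for {Alpha, Delta, Epsilon, Theta, Zeta}.
Most parsimonious ingroup topology: (((((Theta,Alpha),Zeta),Delta),Epsilon),Gamma).
The clade {Alpha, Delta, Theta, Zeta} is supported by II: its derived state '1' occurs in exactly those taxa and in no other taxon (including the outgroup).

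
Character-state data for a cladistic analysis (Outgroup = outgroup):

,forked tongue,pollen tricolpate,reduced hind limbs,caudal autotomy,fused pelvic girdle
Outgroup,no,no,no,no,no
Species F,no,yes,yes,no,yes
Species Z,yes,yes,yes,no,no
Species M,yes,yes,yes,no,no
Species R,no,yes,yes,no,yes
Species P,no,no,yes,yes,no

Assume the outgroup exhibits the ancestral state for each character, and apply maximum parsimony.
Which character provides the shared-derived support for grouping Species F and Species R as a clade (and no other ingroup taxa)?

fused pelvic girdle

The outgroup has state 'no' for every character, so 'yes' is the derived state throughout.
forked tongue: derived state 'yes' in Species M and Species Z only — synapomorphy for {Species M, Species Z}.
Only Species F, Species M, Species R, and Species Z show the derived state 'yes' for pollen tricolpate, supporting them as a clade.
reduced hind limbs (derived state 'yes') is shared by all ingroup taxa — unites the whole ingroup.
caudal autotomy (derived state 'yes') is unique to Species P (autapomorphy; uninformative for grouping).
Only Species F and Species R show the derived state 'yes' for fused pelvic girdle, supporting them as a clade.
Most parsimonious ingroup topology: (((Species F,Species R),(Species Z,Species M)),Species P).
The clade {Species F, Species R} is supported by fused pelvic girdle: its derived state 'yes' occurs in exactly those taxa and in no other taxon (including the outgroup).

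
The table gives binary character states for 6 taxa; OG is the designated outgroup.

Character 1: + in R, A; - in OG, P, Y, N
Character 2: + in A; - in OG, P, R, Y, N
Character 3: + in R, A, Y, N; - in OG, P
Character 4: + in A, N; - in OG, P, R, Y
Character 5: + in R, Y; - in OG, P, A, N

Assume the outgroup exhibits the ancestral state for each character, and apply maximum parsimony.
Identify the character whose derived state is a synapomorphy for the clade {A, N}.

The outgroup has state '-' for every character, so '+' is the derived state throughout.
Character 1 groups A and R, which is incompatible with the clades supported by the remaining characters; treating it as convergent (homoplasy) costs fewer steps than any alternative tree.
Character 2 (derived state '+') is unique to A (autapomorphy; uninformative for grouping).
Only A, N, R, and Y show the derived state '+' for Character 3, supporting them as a clade.
Only A and N show the derived state '+' for Character 4, supporting them as a clade.
Character 5 (derived state '+') is shared by R and Y — a synapomorphy uniting that clade.
Most parsimonious ingroup topology: (P,((R,Y),(A,N))).
The clade {A, N} is supported by Character 4: its derived state '+' occurs in exactly those taxa and in no other taxon (including the outgroup).

Character 4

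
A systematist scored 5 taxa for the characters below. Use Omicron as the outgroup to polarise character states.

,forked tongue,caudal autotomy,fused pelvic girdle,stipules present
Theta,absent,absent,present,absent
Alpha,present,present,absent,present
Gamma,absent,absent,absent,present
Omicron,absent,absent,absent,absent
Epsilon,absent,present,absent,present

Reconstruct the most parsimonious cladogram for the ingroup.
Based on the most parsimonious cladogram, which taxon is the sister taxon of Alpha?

Epsilon

The outgroup has state 'absent' for every character, so 'present' is the derived state throughout.
forked tongue (derived state 'present') is unique to Alpha (autapomorphy; uninformative for grouping).
Only Alpha and Epsilon show the derived state 'present' for caudal autotomy, supporting them as a clade.
fused pelvic girdle (derived state 'present') is unique to Theta (autapomorphy; uninformative for grouping).
Only Alpha, Epsilon, and Gamma show the derived state 'present' for stipules present, supporting them as a clade.
Most parsimonious ingroup topology: ((Gamma,(Alpha,Epsilon)),Theta).
Alpha and Epsilon form a cherry on this tree, so they are sister taxa.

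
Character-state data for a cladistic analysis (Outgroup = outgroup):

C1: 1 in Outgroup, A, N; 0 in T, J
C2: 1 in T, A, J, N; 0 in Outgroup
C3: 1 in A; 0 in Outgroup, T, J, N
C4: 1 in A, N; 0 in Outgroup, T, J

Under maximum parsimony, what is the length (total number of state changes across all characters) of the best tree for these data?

Character polarity is set by the outgroup: the derived state is whichever differs from the outgroup's state, so for C1 the derived state is '0', and for the remaining characters it is '1'.
Only J and T show the derived state '0' for C1, supporting them as a clade.
All ingroup taxa share the derived state '1' for C2; it defines the ingroup but does not resolve relationships within it.
C3: derived state '1' in A only — an autapomorphy, so it tells us nothing about relationships among taxa.
C4 (derived state '1') is shared by A and N — a synapomorphy uniting that clade.
Most parsimonious ingroup topology: ((T,J),(A,N)).
Changes per character on this tree: C1: 1; C2: 1; C3: 1; C4: 1.
Total = 4.

4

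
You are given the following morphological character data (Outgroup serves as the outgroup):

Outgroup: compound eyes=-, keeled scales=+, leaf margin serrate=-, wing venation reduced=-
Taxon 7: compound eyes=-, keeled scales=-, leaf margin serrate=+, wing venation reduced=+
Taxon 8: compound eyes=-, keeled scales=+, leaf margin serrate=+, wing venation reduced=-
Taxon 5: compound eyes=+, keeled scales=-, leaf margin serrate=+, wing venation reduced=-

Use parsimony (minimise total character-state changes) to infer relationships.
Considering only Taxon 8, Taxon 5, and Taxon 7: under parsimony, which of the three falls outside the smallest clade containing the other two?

Taxon 8

Character polarity is set by the outgroup: the derived state is whichever differs from the outgroup's state, so for keeled scales the derived state is '-', and for the remaining characters it is '+'.
compound eyes: derived state '+' in Taxon 5 only — an autapomorphy, so it tells us nothing about relationships among taxa.
keeled scales: derived state '-' in Taxon 5 and Taxon 7 only — synapomorphy for {Taxon 5, Taxon 7}.
leaf margin serrate (derived state '+') is shared by all ingroup taxa — unites the whole ingroup.
wing venation reduced: derived state '+' in Taxon 7 only — an autapomorphy, so it tells us nothing about relationships among taxa.
Most parsimonious ingroup topology: ((Taxon 7,Taxon 5),Taxon 8).
Taxon 7 and Taxon 5 share a more recent common ancestor with each other than either does with Taxon 8, so Taxon 8 is the least closely related of the three.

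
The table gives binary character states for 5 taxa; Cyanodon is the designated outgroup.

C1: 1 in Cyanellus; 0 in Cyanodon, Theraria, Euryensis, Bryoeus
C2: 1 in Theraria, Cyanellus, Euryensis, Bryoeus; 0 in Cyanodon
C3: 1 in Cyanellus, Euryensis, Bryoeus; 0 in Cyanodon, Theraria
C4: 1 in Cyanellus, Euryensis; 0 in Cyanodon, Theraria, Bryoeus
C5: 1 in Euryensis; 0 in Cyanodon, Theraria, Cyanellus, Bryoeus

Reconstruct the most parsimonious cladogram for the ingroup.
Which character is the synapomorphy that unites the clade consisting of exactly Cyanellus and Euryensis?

The outgroup has state '0' for every character, so '1' is the derived state throughout.
C1: derived state '1' in Cyanellus only — an autapomorphy, so it tells us nothing about relationships among taxa.
All ingroup taxa share the derived state '1' for C2; it defines the ingroup but does not resolve relationships within it.
C3 (derived state '1') is shared by Bryoeus, Cyanellus, and Euryensis — a synapomorphy uniting that clade.
C4 (derived state '1') is shared by Cyanellus and Euryensis — a synapomorphy uniting that clade.
C5: derived state '1' in Euryensis only — an autapomorphy, so it tells us nothing about relationships among taxa.
Most parsimonious ingroup topology: (Theraria,((Cyanellus,Euryensis),Bryoeus)).
The clade {Cyanellus, Euryensis} is supported by C4: its derived state '1' occurs in exactly those taxa and in no other taxon (including the outgroup).

C4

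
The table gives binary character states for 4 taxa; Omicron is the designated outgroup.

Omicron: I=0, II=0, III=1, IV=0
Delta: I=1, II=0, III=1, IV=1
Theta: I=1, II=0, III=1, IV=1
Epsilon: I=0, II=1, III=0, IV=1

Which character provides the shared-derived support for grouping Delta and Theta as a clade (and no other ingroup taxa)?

I

Character polarity is set by the outgroup: the derived state is whichever differs from the outgroup's state, so for III the derived state is '0', and for the remaining characters it is '1'.
I: derived state '1' in Delta and Theta only — synapomorphy for {Delta, Theta}.
II (derived state '1') is unique to Epsilon (autapomorphy; uninformative for grouping).
III: derived state '0' in Epsilon only — an autapomorphy, so it tells us nothing about relationships among taxa.
All ingroup taxa share the derived state '1' for IV; it defines the ingroup but does not resolve relationships within it.
Most parsimonious ingroup topology: ((Delta,Theta),Epsilon).
The clade {Delta, Theta} is supported by I: its derived state '1' occurs in exactly those taxa and in no other taxon (including the outgroup).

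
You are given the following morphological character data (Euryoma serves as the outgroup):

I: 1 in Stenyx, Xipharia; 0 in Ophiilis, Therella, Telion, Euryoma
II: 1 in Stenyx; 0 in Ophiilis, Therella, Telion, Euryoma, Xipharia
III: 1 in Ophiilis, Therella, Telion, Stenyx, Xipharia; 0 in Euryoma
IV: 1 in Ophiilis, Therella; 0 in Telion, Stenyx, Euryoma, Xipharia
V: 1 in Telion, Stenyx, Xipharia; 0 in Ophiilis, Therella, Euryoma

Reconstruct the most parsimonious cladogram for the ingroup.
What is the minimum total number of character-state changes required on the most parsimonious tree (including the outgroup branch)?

5

The outgroup has state '0' for every character, so '1' is the derived state throughout.
Only Stenyx and Xipharia show the derived state '1' for I, supporting them as a clade.
II (derived state '1') is unique to Stenyx (autapomorphy; uninformative for grouping).
III (derived state '1') is shared by all ingroup taxa — unites the whole ingroup.
IV: derived state '1' in Ophiilis and Therella only — synapomorphy for {Ophiilis, Therella}.
Only Stenyx, Telion, and Xipharia show the derived state '1' for V, supporting them as a clade.
Most parsimonious ingroup topology: (((Stenyx,Xipharia),Telion),(Therella,Ophiilis)).
Changes per character on this tree: I: 1; II: 1; III: 1; IV: 1; V: 1.
Total = 5.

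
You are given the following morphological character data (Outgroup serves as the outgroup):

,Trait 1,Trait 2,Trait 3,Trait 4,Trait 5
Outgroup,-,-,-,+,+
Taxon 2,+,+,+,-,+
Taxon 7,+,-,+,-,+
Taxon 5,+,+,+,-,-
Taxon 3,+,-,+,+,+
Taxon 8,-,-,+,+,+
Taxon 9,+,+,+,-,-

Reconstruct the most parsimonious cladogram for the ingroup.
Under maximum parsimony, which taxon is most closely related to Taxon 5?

Taxon 9

Character polarity is set by the outgroup: the derived state is whichever differs from the outgroup's state, so for Trait 4, Trait 5 the derived state is '-', and for the remaining characters it is '+'.
Only Taxon 2, Taxon 3, Taxon 5, Taxon 7, and Taxon 9 show the derived state '+' for Trait 1, supporting them as a clade.
Trait 2 (derived state '+') is shared by Taxon 2, Taxon 5, and Taxon 9 — a synapomorphy uniting that clade.
Trait 3 (derived state '+') is shared by all ingroup taxa — unites the whole ingroup.
Trait 4 (derived state '-') is shared by Taxon 2, Taxon 5, Taxon 7, and Taxon 9 — a synapomorphy uniting that clade.
Only Taxon 5 and Taxon 9 show the derived state '-' for Trait 5, supporting them as a clade.
Most parsimonious ingroup topology: ((((Taxon 2,(Taxon 5,Taxon 9)),Taxon 7),Taxon 3),Taxon 8).
Taxon 5 and Taxon 9 form a cherry on this tree, so they are sister taxa.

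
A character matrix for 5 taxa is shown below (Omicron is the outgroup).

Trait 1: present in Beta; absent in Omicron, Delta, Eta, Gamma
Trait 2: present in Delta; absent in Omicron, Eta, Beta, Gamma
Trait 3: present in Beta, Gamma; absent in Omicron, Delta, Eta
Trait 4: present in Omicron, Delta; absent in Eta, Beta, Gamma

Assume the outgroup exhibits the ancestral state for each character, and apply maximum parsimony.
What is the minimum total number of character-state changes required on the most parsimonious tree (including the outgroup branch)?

4

Character polarity is set by the outgroup: the derived state is whichever differs from the outgroup's state, so for Trait 4 the derived state is 'absent', and for the remaining characters it is 'present'.
Trait 1 (derived state 'present') is unique to Beta (autapomorphy; uninformative for grouping).
Trait 2: derived state 'present' in Delta only — an autapomorphy, so it tells us nothing about relationships among taxa.
Only Beta and Gamma show the derived state 'present' for Trait 3, supporting them as a clade.
Only Beta, Eta, and Gamma show the derived state 'absent' for Trait 4, supporting them as a clade.
Most parsimonious ingroup topology: (Delta,(Eta,(Beta,Gamma))).
Changes per character on this tree: Trait 1: 1; Trait 2: 1; Trait 3: 1; Trait 4: 1.
Total = 4.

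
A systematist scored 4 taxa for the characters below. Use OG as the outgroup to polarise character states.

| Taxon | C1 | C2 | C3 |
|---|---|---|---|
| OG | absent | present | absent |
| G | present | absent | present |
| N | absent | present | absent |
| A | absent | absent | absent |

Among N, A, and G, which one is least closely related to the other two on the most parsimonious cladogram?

Character polarity is set by the outgroup: the derived state is whichever differs from the outgroup's state, so for C2 the derived state is 'absent', and for the remaining characters it is 'present'.
C1: derived state 'present' in G only — an autapomorphy, so it tells us nothing about relationships among taxa.
Only A and G show the derived state 'absent' for C2, supporting them as a clade.
C3: derived state 'present' in G only — an autapomorphy, so it tells us nothing about relationships among taxa.
Most parsimonious ingroup topology: ((G,A),N).
A and G share a more recent common ancestor with each other than either does with N, so N is the least closely related of the three.

N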